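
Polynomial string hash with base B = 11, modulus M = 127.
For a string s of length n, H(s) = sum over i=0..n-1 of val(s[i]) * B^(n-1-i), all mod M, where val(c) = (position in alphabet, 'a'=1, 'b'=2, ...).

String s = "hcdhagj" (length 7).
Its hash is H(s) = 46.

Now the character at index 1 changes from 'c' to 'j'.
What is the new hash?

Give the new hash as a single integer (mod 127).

val('c') = 3, val('j') = 10
Position k = 1, exponent = n-1-k = 5
B^5 mod M = 11^5 mod 127 = 15
Delta = (10 - 3) * 15 mod 127 = 105
New hash = (46 + 105) mod 127 = 24

Answer: 24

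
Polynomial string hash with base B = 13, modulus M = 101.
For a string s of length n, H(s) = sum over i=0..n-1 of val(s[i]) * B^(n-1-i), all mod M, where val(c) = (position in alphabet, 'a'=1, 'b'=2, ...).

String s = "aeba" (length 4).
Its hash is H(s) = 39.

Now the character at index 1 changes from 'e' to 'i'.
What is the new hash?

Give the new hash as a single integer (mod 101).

Answer: 8

Derivation:
val('e') = 5, val('i') = 9
Position k = 1, exponent = n-1-k = 2
B^2 mod M = 13^2 mod 101 = 68
Delta = (9 - 5) * 68 mod 101 = 70
New hash = (39 + 70) mod 101 = 8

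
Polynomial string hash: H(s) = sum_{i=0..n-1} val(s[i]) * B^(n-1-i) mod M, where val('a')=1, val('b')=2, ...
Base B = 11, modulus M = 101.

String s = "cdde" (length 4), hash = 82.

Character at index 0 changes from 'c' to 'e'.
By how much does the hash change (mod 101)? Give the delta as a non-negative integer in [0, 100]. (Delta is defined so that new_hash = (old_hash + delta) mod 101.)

Answer: 36

Derivation:
Delta formula: (val(new) - val(old)) * B^(n-1-k) mod M
  val('e') - val('c') = 5 - 3 = 2
  B^(n-1-k) = 11^3 mod 101 = 18
  Delta = 2 * 18 mod 101 = 36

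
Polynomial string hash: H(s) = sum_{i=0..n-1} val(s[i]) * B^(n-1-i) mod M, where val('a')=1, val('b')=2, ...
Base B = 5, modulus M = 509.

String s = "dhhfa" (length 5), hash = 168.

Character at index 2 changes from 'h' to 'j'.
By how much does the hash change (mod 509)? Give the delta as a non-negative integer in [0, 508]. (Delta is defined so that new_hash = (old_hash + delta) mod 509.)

Delta formula: (val(new) - val(old)) * B^(n-1-k) mod M
  val('j') - val('h') = 10 - 8 = 2
  B^(n-1-k) = 5^2 mod 509 = 25
  Delta = 2 * 25 mod 509 = 50

Answer: 50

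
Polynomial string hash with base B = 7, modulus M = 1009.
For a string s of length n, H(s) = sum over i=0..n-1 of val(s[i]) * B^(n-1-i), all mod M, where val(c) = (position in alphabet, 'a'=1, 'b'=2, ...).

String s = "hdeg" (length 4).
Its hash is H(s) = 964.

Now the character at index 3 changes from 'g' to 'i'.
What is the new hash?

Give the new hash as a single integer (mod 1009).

val('g') = 7, val('i') = 9
Position k = 3, exponent = n-1-k = 0
B^0 mod M = 7^0 mod 1009 = 1
Delta = (9 - 7) * 1 mod 1009 = 2
New hash = (964 + 2) mod 1009 = 966

Answer: 966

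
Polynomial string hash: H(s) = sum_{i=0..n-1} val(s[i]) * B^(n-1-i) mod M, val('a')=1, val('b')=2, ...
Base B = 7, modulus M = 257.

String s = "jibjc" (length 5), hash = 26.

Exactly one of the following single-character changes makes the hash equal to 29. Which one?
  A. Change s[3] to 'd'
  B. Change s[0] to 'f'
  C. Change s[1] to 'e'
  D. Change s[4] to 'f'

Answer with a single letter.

Answer: D

Derivation:
Option A: s[3]='j'->'d', delta=(4-10)*7^1 mod 257 = 215, hash=26+215 mod 257 = 241
Option B: s[0]='j'->'f', delta=(6-10)*7^4 mod 257 = 162, hash=26+162 mod 257 = 188
Option C: s[1]='i'->'e', delta=(5-9)*7^3 mod 257 = 170, hash=26+170 mod 257 = 196
Option D: s[4]='c'->'f', delta=(6-3)*7^0 mod 257 = 3, hash=26+3 mod 257 = 29 <-- target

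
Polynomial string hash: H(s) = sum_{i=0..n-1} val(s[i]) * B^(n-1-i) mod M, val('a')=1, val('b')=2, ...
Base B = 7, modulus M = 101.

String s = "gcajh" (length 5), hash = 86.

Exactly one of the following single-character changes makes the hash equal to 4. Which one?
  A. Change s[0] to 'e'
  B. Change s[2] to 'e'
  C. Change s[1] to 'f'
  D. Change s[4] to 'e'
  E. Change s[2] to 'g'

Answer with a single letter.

Option A: s[0]='g'->'e', delta=(5-7)*7^4 mod 101 = 46, hash=86+46 mod 101 = 31
Option B: s[2]='a'->'e', delta=(5-1)*7^2 mod 101 = 95, hash=86+95 mod 101 = 80
Option C: s[1]='c'->'f', delta=(6-3)*7^3 mod 101 = 19, hash=86+19 mod 101 = 4 <-- target
Option D: s[4]='h'->'e', delta=(5-8)*7^0 mod 101 = 98, hash=86+98 mod 101 = 83
Option E: s[2]='a'->'g', delta=(7-1)*7^2 mod 101 = 92, hash=86+92 mod 101 = 77

Answer: C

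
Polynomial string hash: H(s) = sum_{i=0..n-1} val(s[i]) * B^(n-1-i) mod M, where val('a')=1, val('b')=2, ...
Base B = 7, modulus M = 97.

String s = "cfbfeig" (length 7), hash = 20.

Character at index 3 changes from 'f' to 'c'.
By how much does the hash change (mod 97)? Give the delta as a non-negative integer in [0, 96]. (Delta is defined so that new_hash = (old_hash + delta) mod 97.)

Answer: 38

Derivation:
Delta formula: (val(new) - val(old)) * B^(n-1-k) mod M
  val('c') - val('f') = 3 - 6 = -3
  B^(n-1-k) = 7^3 mod 97 = 52
  Delta = -3 * 52 mod 97 = 38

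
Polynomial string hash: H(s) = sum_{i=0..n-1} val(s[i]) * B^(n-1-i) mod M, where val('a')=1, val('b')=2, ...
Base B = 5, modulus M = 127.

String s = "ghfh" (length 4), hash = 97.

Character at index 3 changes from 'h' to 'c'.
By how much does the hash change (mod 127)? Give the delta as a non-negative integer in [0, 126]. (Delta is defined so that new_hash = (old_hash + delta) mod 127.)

Answer: 122

Derivation:
Delta formula: (val(new) - val(old)) * B^(n-1-k) mod M
  val('c') - val('h') = 3 - 8 = -5
  B^(n-1-k) = 5^0 mod 127 = 1
  Delta = -5 * 1 mod 127 = 122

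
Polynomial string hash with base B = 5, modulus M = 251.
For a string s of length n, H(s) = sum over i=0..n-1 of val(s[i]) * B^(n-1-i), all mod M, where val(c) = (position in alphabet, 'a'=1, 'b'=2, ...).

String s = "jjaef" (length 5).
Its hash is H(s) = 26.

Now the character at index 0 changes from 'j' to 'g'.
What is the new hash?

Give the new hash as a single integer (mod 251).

val('j') = 10, val('g') = 7
Position k = 0, exponent = n-1-k = 4
B^4 mod M = 5^4 mod 251 = 123
Delta = (7 - 10) * 123 mod 251 = 133
New hash = (26 + 133) mod 251 = 159

Answer: 159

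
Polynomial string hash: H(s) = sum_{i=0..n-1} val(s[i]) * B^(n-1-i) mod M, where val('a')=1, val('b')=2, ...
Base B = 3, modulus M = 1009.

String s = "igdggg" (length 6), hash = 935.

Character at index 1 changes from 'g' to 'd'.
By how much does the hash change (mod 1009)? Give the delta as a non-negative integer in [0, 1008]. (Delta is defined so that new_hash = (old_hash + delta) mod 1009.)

Answer: 766

Derivation:
Delta formula: (val(new) - val(old)) * B^(n-1-k) mod M
  val('d') - val('g') = 4 - 7 = -3
  B^(n-1-k) = 3^4 mod 1009 = 81
  Delta = -3 * 81 mod 1009 = 766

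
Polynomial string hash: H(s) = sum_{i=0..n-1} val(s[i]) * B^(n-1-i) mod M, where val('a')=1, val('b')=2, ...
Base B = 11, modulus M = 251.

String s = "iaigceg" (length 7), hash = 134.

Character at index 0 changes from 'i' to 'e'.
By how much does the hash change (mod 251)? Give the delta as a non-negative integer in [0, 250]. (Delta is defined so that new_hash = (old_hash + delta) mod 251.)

Delta formula: (val(new) - val(old)) * B^(n-1-k) mod M
  val('e') - val('i') = 5 - 9 = -4
  B^(n-1-k) = 11^6 mod 251 = 3
  Delta = -4 * 3 mod 251 = 239

Answer: 239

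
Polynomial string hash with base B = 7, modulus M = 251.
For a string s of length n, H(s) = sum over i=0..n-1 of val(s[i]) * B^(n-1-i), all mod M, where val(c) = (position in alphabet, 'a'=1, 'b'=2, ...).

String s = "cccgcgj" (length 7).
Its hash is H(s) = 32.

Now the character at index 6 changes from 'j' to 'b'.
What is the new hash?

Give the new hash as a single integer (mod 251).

val('j') = 10, val('b') = 2
Position k = 6, exponent = n-1-k = 0
B^0 mod M = 7^0 mod 251 = 1
Delta = (2 - 10) * 1 mod 251 = 243
New hash = (32 + 243) mod 251 = 24

Answer: 24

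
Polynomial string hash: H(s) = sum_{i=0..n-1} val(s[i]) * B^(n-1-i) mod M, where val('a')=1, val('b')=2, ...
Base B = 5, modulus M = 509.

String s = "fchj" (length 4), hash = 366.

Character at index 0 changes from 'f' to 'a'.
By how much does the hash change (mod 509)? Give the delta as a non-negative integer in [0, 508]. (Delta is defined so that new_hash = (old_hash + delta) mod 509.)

Delta formula: (val(new) - val(old)) * B^(n-1-k) mod M
  val('a') - val('f') = 1 - 6 = -5
  B^(n-1-k) = 5^3 mod 509 = 125
  Delta = -5 * 125 mod 509 = 393

Answer: 393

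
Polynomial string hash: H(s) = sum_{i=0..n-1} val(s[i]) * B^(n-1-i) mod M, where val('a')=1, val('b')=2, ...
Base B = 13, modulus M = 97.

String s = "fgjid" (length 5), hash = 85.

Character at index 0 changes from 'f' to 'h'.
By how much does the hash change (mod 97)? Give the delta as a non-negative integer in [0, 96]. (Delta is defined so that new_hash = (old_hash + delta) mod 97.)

Answer: 86

Derivation:
Delta formula: (val(new) - val(old)) * B^(n-1-k) mod M
  val('h') - val('f') = 8 - 6 = 2
  B^(n-1-k) = 13^4 mod 97 = 43
  Delta = 2 * 43 mod 97 = 86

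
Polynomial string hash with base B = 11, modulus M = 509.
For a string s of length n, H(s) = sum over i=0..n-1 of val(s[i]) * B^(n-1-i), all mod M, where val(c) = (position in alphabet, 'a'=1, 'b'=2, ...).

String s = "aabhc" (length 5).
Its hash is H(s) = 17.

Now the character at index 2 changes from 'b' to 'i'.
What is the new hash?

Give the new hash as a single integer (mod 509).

val('b') = 2, val('i') = 9
Position k = 2, exponent = n-1-k = 2
B^2 mod M = 11^2 mod 509 = 121
Delta = (9 - 2) * 121 mod 509 = 338
New hash = (17 + 338) mod 509 = 355

Answer: 355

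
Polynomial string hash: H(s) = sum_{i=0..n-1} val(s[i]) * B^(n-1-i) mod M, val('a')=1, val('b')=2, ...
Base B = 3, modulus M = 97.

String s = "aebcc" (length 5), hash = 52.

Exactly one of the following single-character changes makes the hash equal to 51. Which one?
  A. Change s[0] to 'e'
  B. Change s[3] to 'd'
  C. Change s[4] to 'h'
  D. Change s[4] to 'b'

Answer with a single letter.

Answer: D

Derivation:
Option A: s[0]='a'->'e', delta=(5-1)*3^4 mod 97 = 33, hash=52+33 mod 97 = 85
Option B: s[3]='c'->'d', delta=(4-3)*3^1 mod 97 = 3, hash=52+3 mod 97 = 55
Option C: s[4]='c'->'h', delta=(8-3)*3^0 mod 97 = 5, hash=52+5 mod 97 = 57
Option D: s[4]='c'->'b', delta=(2-3)*3^0 mod 97 = 96, hash=52+96 mod 97 = 51 <-- target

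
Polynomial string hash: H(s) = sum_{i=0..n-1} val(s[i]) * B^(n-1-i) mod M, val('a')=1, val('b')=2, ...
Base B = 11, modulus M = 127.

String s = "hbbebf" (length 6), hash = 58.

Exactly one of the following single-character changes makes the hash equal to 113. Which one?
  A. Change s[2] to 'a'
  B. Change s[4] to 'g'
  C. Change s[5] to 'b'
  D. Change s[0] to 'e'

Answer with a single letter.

Option A: s[2]='b'->'a', delta=(1-2)*11^3 mod 127 = 66, hash=58+66 mod 127 = 124
Option B: s[4]='b'->'g', delta=(7-2)*11^1 mod 127 = 55, hash=58+55 mod 127 = 113 <-- target
Option C: s[5]='f'->'b', delta=(2-6)*11^0 mod 127 = 123, hash=58+123 mod 127 = 54
Option D: s[0]='h'->'e', delta=(5-8)*11^5 mod 127 = 82, hash=58+82 mod 127 = 13

Answer: B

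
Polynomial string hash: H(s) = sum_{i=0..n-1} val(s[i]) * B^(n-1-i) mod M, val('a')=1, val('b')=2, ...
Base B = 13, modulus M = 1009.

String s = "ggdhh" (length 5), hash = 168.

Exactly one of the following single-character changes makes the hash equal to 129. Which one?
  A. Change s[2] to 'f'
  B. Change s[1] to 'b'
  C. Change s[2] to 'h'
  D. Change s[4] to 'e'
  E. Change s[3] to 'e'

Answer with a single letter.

Answer: E

Derivation:
Option A: s[2]='d'->'f', delta=(6-4)*13^2 mod 1009 = 338, hash=168+338 mod 1009 = 506
Option B: s[1]='g'->'b', delta=(2-7)*13^3 mod 1009 = 114, hash=168+114 mod 1009 = 282
Option C: s[2]='d'->'h', delta=(8-4)*13^2 mod 1009 = 676, hash=168+676 mod 1009 = 844
Option D: s[4]='h'->'e', delta=(5-8)*13^0 mod 1009 = 1006, hash=168+1006 mod 1009 = 165
Option E: s[3]='h'->'e', delta=(5-8)*13^1 mod 1009 = 970, hash=168+970 mod 1009 = 129 <-- target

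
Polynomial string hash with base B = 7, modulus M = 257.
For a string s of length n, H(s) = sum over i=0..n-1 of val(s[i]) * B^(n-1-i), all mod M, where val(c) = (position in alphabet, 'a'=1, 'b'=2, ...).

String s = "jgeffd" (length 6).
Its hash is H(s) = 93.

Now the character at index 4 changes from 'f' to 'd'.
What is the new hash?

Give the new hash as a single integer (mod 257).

Answer: 79

Derivation:
val('f') = 6, val('d') = 4
Position k = 4, exponent = n-1-k = 1
B^1 mod M = 7^1 mod 257 = 7
Delta = (4 - 6) * 7 mod 257 = 243
New hash = (93 + 243) mod 257 = 79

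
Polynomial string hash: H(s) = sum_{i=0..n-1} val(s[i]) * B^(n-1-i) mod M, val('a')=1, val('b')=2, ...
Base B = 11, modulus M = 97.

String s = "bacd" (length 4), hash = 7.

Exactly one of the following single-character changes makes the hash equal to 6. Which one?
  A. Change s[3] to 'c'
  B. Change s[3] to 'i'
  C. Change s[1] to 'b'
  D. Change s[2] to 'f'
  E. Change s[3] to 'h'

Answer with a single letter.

Answer: A

Derivation:
Option A: s[3]='d'->'c', delta=(3-4)*11^0 mod 97 = 96, hash=7+96 mod 97 = 6 <-- target
Option B: s[3]='d'->'i', delta=(9-4)*11^0 mod 97 = 5, hash=7+5 mod 97 = 12
Option C: s[1]='a'->'b', delta=(2-1)*11^2 mod 97 = 24, hash=7+24 mod 97 = 31
Option D: s[2]='c'->'f', delta=(6-3)*11^1 mod 97 = 33, hash=7+33 mod 97 = 40
Option E: s[3]='d'->'h', delta=(8-4)*11^0 mod 97 = 4, hash=7+4 mod 97 = 11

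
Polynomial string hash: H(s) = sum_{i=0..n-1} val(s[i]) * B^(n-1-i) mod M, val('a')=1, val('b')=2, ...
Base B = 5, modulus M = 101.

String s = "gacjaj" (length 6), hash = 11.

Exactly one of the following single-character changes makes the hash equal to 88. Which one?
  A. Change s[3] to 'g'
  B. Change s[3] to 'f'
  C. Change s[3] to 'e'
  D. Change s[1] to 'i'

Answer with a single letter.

Option A: s[3]='j'->'g', delta=(7-10)*5^2 mod 101 = 26, hash=11+26 mod 101 = 37
Option B: s[3]='j'->'f', delta=(6-10)*5^2 mod 101 = 1, hash=11+1 mod 101 = 12
Option C: s[3]='j'->'e', delta=(5-10)*5^2 mod 101 = 77, hash=11+77 mod 101 = 88 <-- target
Option D: s[1]='a'->'i', delta=(9-1)*5^4 mod 101 = 51, hash=11+51 mod 101 = 62

Answer: C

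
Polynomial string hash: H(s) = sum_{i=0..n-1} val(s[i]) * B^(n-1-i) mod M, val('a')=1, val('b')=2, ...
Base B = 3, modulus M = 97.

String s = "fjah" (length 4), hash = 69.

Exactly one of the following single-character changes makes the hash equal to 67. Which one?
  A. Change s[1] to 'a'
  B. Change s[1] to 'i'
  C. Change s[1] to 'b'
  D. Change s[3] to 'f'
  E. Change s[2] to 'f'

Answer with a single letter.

Answer: D

Derivation:
Option A: s[1]='j'->'a', delta=(1-10)*3^2 mod 97 = 16, hash=69+16 mod 97 = 85
Option B: s[1]='j'->'i', delta=(9-10)*3^2 mod 97 = 88, hash=69+88 mod 97 = 60
Option C: s[1]='j'->'b', delta=(2-10)*3^2 mod 97 = 25, hash=69+25 mod 97 = 94
Option D: s[3]='h'->'f', delta=(6-8)*3^0 mod 97 = 95, hash=69+95 mod 97 = 67 <-- target
Option E: s[2]='a'->'f', delta=(6-1)*3^1 mod 97 = 15, hash=69+15 mod 97 = 84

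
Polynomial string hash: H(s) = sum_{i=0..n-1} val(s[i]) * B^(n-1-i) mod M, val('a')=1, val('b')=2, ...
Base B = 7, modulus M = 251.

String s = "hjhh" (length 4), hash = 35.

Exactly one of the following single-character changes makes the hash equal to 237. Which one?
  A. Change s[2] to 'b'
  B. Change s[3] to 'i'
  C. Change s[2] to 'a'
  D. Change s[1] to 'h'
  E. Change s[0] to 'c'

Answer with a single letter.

Option A: s[2]='h'->'b', delta=(2-8)*7^1 mod 251 = 209, hash=35+209 mod 251 = 244
Option B: s[3]='h'->'i', delta=(9-8)*7^0 mod 251 = 1, hash=35+1 mod 251 = 36
Option C: s[2]='h'->'a', delta=(1-8)*7^1 mod 251 = 202, hash=35+202 mod 251 = 237 <-- target
Option D: s[1]='j'->'h', delta=(8-10)*7^2 mod 251 = 153, hash=35+153 mod 251 = 188
Option E: s[0]='h'->'c', delta=(3-8)*7^3 mod 251 = 42, hash=35+42 mod 251 = 77

Answer: C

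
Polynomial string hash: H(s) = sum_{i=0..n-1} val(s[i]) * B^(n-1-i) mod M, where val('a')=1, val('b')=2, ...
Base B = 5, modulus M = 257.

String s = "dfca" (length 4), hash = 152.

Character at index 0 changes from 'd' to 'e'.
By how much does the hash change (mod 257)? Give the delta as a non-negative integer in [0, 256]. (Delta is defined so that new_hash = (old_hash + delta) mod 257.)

Delta formula: (val(new) - val(old)) * B^(n-1-k) mod M
  val('e') - val('d') = 5 - 4 = 1
  B^(n-1-k) = 5^3 mod 257 = 125
  Delta = 1 * 125 mod 257 = 125

Answer: 125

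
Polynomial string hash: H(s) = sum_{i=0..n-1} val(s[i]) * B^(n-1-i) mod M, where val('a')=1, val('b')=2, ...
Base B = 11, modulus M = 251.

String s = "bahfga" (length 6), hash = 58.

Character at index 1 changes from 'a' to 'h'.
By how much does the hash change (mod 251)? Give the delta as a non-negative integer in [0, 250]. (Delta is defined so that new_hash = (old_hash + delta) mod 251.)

Delta formula: (val(new) - val(old)) * B^(n-1-k) mod M
  val('h') - val('a') = 8 - 1 = 7
  B^(n-1-k) = 11^4 mod 251 = 83
  Delta = 7 * 83 mod 251 = 79

Answer: 79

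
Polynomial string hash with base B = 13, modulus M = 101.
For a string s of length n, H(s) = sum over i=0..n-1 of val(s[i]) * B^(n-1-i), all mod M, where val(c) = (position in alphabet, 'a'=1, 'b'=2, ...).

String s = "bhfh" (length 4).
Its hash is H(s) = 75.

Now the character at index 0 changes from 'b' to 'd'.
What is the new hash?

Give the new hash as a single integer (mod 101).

Answer: 25

Derivation:
val('b') = 2, val('d') = 4
Position k = 0, exponent = n-1-k = 3
B^3 mod M = 13^3 mod 101 = 76
Delta = (4 - 2) * 76 mod 101 = 51
New hash = (75 + 51) mod 101 = 25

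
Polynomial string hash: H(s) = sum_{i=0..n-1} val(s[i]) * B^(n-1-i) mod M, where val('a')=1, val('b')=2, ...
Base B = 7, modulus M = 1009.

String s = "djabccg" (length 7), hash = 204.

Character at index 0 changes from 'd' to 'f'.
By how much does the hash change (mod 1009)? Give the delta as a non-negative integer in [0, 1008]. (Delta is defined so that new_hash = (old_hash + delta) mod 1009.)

Delta formula: (val(new) - val(old)) * B^(n-1-k) mod M
  val('f') - val('d') = 6 - 4 = 2
  B^(n-1-k) = 7^6 mod 1009 = 605
  Delta = 2 * 605 mod 1009 = 201

Answer: 201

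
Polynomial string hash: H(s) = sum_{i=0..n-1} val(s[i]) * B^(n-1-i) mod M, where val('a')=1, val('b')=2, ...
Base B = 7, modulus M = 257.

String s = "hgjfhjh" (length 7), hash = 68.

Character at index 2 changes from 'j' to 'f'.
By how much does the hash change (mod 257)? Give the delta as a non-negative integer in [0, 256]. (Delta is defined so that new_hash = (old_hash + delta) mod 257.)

Delta formula: (val(new) - val(old)) * B^(n-1-k) mod M
  val('f') - val('j') = 6 - 10 = -4
  B^(n-1-k) = 7^4 mod 257 = 88
  Delta = -4 * 88 mod 257 = 162

Answer: 162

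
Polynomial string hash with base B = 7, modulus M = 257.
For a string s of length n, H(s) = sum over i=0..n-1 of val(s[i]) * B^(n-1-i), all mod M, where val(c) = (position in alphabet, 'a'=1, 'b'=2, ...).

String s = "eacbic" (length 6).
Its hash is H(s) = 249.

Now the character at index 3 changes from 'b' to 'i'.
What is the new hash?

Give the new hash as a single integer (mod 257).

Answer: 78

Derivation:
val('b') = 2, val('i') = 9
Position k = 3, exponent = n-1-k = 2
B^2 mod M = 7^2 mod 257 = 49
Delta = (9 - 2) * 49 mod 257 = 86
New hash = (249 + 86) mod 257 = 78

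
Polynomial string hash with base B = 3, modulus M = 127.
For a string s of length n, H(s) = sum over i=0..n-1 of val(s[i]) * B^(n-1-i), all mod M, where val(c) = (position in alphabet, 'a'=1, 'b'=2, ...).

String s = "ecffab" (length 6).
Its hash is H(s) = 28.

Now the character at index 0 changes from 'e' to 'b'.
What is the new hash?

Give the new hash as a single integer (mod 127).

val('e') = 5, val('b') = 2
Position k = 0, exponent = n-1-k = 5
B^5 mod M = 3^5 mod 127 = 116
Delta = (2 - 5) * 116 mod 127 = 33
New hash = (28 + 33) mod 127 = 61

Answer: 61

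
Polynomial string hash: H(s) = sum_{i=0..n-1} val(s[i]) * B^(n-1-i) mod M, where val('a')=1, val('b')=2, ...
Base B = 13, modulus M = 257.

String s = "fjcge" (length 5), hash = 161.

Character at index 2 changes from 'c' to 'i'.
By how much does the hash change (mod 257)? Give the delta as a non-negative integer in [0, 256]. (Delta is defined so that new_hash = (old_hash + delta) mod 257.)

Answer: 243

Derivation:
Delta formula: (val(new) - val(old)) * B^(n-1-k) mod M
  val('i') - val('c') = 9 - 3 = 6
  B^(n-1-k) = 13^2 mod 257 = 169
  Delta = 6 * 169 mod 257 = 243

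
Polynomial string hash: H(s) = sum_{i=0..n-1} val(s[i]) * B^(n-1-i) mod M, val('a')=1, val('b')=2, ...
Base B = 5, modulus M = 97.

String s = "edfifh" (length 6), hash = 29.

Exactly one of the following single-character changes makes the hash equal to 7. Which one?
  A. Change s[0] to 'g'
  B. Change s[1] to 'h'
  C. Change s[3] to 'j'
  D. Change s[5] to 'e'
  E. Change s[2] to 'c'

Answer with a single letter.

Answer: B

Derivation:
Option A: s[0]='e'->'g', delta=(7-5)*5^5 mod 97 = 42, hash=29+42 mod 97 = 71
Option B: s[1]='d'->'h', delta=(8-4)*5^4 mod 97 = 75, hash=29+75 mod 97 = 7 <-- target
Option C: s[3]='i'->'j', delta=(10-9)*5^2 mod 97 = 25, hash=29+25 mod 97 = 54
Option D: s[5]='h'->'e', delta=(5-8)*5^0 mod 97 = 94, hash=29+94 mod 97 = 26
Option E: s[2]='f'->'c', delta=(3-6)*5^3 mod 97 = 13, hash=29+13 mod 97 = 42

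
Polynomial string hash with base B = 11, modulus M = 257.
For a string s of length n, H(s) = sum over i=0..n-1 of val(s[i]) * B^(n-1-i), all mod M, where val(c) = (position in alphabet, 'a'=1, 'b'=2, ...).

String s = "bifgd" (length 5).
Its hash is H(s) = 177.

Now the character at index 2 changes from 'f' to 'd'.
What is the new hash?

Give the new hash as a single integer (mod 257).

val('f') = 6, val('d') = 4
Position k = 2, exponent = n-1-k = 2
B^2 mod M = 11^2 mod 257 = 121
Delta = (4 - 6) * 121 mod 257 = 15
New hash = (177 + 15) mod 257 = 192

Answer: 192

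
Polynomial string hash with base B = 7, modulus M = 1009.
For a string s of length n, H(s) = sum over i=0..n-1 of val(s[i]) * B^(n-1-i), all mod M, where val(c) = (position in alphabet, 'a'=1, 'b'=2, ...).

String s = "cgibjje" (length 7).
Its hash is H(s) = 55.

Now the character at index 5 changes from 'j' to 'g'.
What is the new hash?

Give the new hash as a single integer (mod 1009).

val('j') = 10, val('g') = 7
Position k = 5, exponent = n-1-k = 1
B^1 mod M = 7^1 mod 1009 = 7
Delta = (7 - 10) * 7 mod 1009 = 988
New hash = (55 + 988) mod 1009 = 34

Answer: 34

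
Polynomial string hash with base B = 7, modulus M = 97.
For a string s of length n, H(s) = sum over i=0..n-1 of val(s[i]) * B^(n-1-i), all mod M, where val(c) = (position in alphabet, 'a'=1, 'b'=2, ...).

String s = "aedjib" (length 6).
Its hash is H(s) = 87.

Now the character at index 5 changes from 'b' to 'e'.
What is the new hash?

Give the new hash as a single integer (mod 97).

Answer: 90

Derivation:
val('b') = 2, val('e') = 5
Position k = 5, exponent = n-1-k = 0
B^0 mod M = 7^0 mod 97 = 1
Delta = (5 - 2) * 1 mod 97 = 3
New hash = (87 + 3) mod 97 = 90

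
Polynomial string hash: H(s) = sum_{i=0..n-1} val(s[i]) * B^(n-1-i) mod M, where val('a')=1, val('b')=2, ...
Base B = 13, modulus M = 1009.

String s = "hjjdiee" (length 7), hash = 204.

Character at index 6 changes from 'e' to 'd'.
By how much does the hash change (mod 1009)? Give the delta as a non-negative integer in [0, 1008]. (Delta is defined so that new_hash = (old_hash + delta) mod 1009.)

Answer: 1008

Derivation:
Delta formula: (val(new) - val(old)) * B^(n-1-k) mod M
  val('d') - val('e') = 4 - 5 = -1
  B^(n-1-k) = 13^0 mod 1009 = 1
  Delta = -1 * 1 mod 1009 = 1008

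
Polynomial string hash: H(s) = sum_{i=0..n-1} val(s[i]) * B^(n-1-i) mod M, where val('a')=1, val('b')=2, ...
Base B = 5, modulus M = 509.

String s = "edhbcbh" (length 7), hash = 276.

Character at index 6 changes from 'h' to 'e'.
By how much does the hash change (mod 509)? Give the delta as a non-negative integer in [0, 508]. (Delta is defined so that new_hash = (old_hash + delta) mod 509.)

Delta formula: (val(new) - val(old)) * B^(n-1-k) mod M
  val('e') - val('h') = 5 - 8 = -3
  B^(n-1-k) = 5^0 mod 509 = 1
  Delta = -3 * 1 mod 509 = 506

Answer: 506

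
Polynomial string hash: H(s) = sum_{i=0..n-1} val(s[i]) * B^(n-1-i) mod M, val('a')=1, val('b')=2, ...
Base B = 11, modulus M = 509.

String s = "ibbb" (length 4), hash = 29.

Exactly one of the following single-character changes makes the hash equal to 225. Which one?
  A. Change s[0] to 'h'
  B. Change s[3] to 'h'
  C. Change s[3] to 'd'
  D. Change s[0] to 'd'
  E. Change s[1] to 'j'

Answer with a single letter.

Option A: s[0]='i'->'h', delta=(8-9)*11^3 mod 509 = 196, hash=29+196 mod 509 = 225 <-- target
Option B: s[3]='b'->'h', delta=(8-2)*11^0 mod 509 = 6, hash=29+6 mod 509 = 35
Option C: s[3]='b'->'d', delta=(4-2)*11^0 mod 509 = 2, hash=29+2 mod 509 = 31
Option D: s[0]='i'->'d', delta=(4-9)*11^3 mod 509 = 471, hash=29+471 mod 509 = 500
Option E: s[1]='b'->'j', delta=(10-2)*11^2 mod 509 = 459, hash=29+459 mod 509 = 488

Answer: A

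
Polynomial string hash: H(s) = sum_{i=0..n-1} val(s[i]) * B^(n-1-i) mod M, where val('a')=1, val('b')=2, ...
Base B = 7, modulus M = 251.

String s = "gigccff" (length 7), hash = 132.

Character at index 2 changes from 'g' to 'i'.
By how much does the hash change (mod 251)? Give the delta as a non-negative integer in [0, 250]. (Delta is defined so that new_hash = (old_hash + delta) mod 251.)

Answer: 33

Derivation:
Delta formula: (val(new) - val(old)) * B^(n-1-k) mod M
  val('i') - val('g') = 9 - 7 = 2
  B^(n-1-k) = 7^4 mod 251 = 142
  Delta = 2 * 142 mod 251 = 33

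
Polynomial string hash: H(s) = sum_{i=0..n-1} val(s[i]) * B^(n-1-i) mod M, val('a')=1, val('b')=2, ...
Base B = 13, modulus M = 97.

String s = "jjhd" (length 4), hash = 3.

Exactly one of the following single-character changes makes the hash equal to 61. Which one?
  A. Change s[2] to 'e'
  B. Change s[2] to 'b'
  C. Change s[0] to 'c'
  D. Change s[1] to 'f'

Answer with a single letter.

Answer: A

Derivation:
Option A: s[2]='h'->'e', delta=(5-8)*13^1 mod 97 = 58, hash=3+58 mod 97 = 61 <-- target
Option B: s[2]='h'->'b', delta=(2-8)*13^1 mod 97 = 19, hash=3+19 mod 97 = 22
Option C: s[0]='j'->'c', delta=(3-10)*13^3 mod 97 = 44, hash=3+44 mod 97 = 47
Option D: s[1]='j'->'f', delta=(6-10)*13^2 mod 97 = 3, hash=3+3 mod 97 = 6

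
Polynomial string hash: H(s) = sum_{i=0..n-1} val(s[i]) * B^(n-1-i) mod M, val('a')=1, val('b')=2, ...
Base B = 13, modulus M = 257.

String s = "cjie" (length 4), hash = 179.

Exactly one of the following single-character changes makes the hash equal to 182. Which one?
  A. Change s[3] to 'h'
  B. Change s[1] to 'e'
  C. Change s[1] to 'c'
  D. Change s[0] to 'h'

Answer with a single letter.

Answer: A

Derivation:
Option A: s[3]='e'->'h', delta=(8-5)*13^0 mod 257 = 3, hash=179+3 mod 257 = 182 <-- target
Option B: s[1]='j'->'e', delta=(5-10)*13^2 mod 257 = 183, hash=179+183 mod 257 = 105
Option C: s[1]='j'->'c', delta=(3-10)*13^2 mod 257 = 102, hash=179+102 mod 257 = 24
Option D: s[0]='c'->'h', delta=(8-3)*13^3 mod 257 = 191, hash=179+191 mod 257 = 113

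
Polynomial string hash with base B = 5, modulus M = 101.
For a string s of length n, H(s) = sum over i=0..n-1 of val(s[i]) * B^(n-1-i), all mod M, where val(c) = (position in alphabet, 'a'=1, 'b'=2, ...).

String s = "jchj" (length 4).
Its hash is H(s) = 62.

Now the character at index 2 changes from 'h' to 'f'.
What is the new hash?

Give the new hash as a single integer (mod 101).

Answer: 52

Derivation:
val('h') = 8, val('f') = 6
Position k = 2, exponent = n-1-k = 1
B^1 mod M = 5^1 mod 101 = 5
Delta = (6 - 8) * 5 mod 101 = 91
New hash = (62 + 91) mod 101 = 52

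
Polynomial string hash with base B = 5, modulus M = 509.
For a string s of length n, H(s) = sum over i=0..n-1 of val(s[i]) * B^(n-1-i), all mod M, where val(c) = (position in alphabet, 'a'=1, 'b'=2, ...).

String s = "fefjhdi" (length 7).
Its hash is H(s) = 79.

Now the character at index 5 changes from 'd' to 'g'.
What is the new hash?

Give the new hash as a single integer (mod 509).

Answer: 94

Derivation:
val('d') = 4, val('g') = 7
Position k = 5, exponent = n-1-k = 1
B^1 mod M = 5^1 mod 509 = 5
Delta = (7 - 4) * 5 mod 509 = 15
New hash = (79 + 15) mod 509 = 94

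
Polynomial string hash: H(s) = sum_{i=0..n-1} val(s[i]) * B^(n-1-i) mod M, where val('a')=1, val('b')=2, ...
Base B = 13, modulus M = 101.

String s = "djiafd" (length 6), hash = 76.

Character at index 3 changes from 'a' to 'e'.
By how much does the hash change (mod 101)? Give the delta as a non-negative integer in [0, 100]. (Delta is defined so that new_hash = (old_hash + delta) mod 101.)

Answer: 70

Derivation:
Delta formula: (val(new) - val(old)) * B^(n-1-k) mod M
  val('e') - val('a') = 5 - 1 = 4
  B^(n-1-k) = 13^2 mod 101 = 68
  Delta = 4 * 68 mod 101 = 70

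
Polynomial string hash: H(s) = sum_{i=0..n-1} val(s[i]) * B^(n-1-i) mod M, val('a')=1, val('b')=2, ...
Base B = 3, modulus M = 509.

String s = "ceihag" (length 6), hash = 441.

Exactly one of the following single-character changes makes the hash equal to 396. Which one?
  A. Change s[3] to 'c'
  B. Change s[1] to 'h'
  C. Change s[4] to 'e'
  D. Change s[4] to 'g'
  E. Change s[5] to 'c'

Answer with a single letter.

Answer: A

Derivation:
Option A: s[3]='h'->'c', delta=(3-8)*3^2 mod 509 = 464, hash=441+464 mod 509 = 396 <-- target
Option B: s[1]='e'->'h', delta=(8-5)*3^4 mod 509 = 243, hash=441+243 mod 509 = 175
Option C: s[4]='a'->'e', delta=(5-1)*3^1 mod 509 = 12, hash=441+12 mod 509 = 453
Option D: s[4]='a'->'g', delta=(7-1)*3^1 mod 509 = 18, hash=441+18 mod 509 = 459
Option E: s[5]='g'->'c', delta=(3-7)*3^0 mod 509 = 505, hash=441+505 mod 509 = 437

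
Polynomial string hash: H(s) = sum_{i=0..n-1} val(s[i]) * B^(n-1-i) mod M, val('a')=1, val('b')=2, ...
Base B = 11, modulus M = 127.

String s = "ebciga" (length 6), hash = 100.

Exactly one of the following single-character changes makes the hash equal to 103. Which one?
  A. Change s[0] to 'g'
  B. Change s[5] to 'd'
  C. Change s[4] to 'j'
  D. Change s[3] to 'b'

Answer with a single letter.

Option A: s[0]='e'->'g', delta=(7-5)*11^5 mod 127 = 30, hash=100+30 mod 127 = 3
Option B: s[5]='a'->'d', delta=(4-1)*11^0 mod 127 = 3, hash=100+3 mod 127 = 103 <-- target
Option C: s[4]='g'->'j', delta=(10-7)*11^1 mod 127 = 33, hash=100+33 mod 127 = 6
Option D: s[3]='i'->'b', delta=(2-9)*11^2 mod 127 = 42, hash=100+42 mod 127 = 15

Answer: B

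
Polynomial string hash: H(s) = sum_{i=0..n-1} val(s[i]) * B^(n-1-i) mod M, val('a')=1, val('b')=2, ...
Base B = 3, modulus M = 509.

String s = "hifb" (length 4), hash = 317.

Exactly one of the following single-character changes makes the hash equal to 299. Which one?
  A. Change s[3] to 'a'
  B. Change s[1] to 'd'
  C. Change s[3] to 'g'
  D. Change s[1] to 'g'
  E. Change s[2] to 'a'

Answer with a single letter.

Option A: s[3]='b'->'a', delta=(1-2)*3^0 mod 509 = 508, hash=317+508 mod 509 = 316
Option B: s[1]='i'->'d', delta=(4-9)*3^2 mod 509 = 464, hash=317+464 mod 509 = 272
Option C: s[3]='b'->'g', delta=(7-2)*3^0 mod 509 = 5, hash=317+5 mod 509 = 322
Option D: s[1]='i'->'g', delta=(7-9)*3^2 mod 509 = 491, hash=317+491 mod 509 = 299 <-- target
Option E: s[2]='f'->'a', delta=(1-6)*3^1 mod 509 = 494, hash=317+494 mod 509 = 302

Answer: D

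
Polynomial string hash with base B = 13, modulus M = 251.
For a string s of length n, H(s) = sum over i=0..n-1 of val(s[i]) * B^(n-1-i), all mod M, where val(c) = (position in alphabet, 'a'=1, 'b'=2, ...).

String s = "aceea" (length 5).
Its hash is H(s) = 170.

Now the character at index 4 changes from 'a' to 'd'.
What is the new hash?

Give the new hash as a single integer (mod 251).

val('a') = 1, val('d') = 4
Position k = 4, exponent = n-1-k = 0
B^0 mod M = 13^0 mod 251 = 1
Delta = (4 - 1) * 1 mod 251 = 3
New hash = (170 + 3) mod 251 = 173

Answer: 173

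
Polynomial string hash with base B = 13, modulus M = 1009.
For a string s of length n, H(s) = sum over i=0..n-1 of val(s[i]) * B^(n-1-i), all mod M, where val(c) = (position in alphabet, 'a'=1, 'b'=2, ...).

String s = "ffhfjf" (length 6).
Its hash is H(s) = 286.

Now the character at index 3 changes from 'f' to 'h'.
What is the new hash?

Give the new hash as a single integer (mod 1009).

Answer: 624

Derivation:
val('f') = 6, val('h') = 8
Position k = 3, exponent = n-1-k = 2
B^2 mod M = 13^2 mod 1009 = 169
Delta = (8 - 6) * 169 mod 1009 = 338
New hash = (286 + 338) mod 1009 = 624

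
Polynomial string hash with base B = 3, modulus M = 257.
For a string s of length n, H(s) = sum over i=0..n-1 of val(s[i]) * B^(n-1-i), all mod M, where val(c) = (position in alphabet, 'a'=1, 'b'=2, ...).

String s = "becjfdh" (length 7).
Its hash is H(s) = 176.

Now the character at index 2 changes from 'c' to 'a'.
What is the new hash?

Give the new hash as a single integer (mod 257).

Answer: 14

Derivation:
val('c') = 3, val('a') = 1
Position k = 2, exponent = n-1-k = 4
B^4 mod M = 3^4 mod 257 = 81
Delta = (1 - 3) * 81 mod 257 = 95
New hash = (176 + 95) mod 257 = 14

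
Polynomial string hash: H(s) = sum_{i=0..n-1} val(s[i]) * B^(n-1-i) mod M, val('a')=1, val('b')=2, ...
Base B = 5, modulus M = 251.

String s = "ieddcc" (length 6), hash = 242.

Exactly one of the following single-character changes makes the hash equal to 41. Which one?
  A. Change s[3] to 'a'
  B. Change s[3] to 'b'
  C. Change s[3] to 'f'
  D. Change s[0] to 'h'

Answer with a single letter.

Option A: s[3]='d'->'a', delta=(1-4)*5^2 mod 251 = 176, hash=242+176 mod 251 = 167
Option B: s[3]='d'->'b', delta=(2-4)*5^2 mod 251 = 201, hash=242+201 mod 251 = 192
Option C: s[3]='d'->'f', delta=(6-4)*5^2 mod 251 = 50, hash=242+50 mod 251 = 41 <-- target
Option D: s[0]='i'->'h', delta=(8-9)*5^5 mod 251 = 138, hash=242+138 mod 251 = 129

Answer: C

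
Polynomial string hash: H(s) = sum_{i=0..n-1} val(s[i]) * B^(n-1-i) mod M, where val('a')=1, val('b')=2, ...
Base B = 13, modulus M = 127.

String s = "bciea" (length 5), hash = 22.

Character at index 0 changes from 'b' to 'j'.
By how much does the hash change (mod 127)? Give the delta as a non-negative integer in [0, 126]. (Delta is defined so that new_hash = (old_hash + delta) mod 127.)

Delta formula: (val(new) - val(old)) * B^(n-1-k) mod M
  val('j') - val('b') = 10 - 2 = 8
  B^(n-1-k) = 13^4 mod 127 = 113
  Delta = 8 * 113 mod 127 = 15

Answer: 15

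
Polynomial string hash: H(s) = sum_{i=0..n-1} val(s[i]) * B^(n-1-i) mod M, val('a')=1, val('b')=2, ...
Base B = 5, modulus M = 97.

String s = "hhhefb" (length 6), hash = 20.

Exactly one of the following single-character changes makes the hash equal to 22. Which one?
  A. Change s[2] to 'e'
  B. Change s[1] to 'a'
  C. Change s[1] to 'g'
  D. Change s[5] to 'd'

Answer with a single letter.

Option A: s[2]='h'->'e', delta=(5-8)*5^3 mod 97 = 13, hash=20+13 mod 97 = 33
Option B: s[1]='h'->'a', delta=(1-8)*5^4 mod 97 = 87, hash=20+87 mod 97 = 10
Option C: s[1]='h'->'g', delta=(7-8)*5^4 mod 97 = 54, hash=20+54 mod 97 = 74
Option D: s[5]='b'->'d', delta=(4-2)*5^0 mod 97 = 2, hash=20+2 mod 97 = 22 <-- target

Answer: D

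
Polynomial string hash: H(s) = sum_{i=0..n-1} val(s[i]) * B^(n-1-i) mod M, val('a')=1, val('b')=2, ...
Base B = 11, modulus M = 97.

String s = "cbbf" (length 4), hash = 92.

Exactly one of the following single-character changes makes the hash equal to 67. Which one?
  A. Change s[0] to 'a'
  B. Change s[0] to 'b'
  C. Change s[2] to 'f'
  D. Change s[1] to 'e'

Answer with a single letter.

Answer: D

Derivation:
Option A: s[0]='c'->'a', delta=(1-3)*11^3 mod 97 = 54, hash=92+54 mod 97 = 49
Option B: s[0]='c'->'b', delta=(2-3)*11^3 mod 97 = 27, hash=92+27 mod 97 = 22
Option C: s[2]='b'->'f', delta=(6-2)*11^1 mod 97 = 44, hash=92+44 mod 97 = 39
Option D: s[1]='b'->'e', delta=(5-2)*11^2 mod 97 = 72, hash=92+72 mod 97 = 67 <-- target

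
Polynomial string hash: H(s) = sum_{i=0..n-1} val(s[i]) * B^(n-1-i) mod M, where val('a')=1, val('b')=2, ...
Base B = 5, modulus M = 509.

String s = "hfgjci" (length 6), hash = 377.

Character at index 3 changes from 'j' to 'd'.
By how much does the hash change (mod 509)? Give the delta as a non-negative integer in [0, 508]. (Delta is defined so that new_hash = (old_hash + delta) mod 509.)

Answer: 359

Derivation:
Delta formula: (val(new) - val(old)) * B^(n-1-k) mod M
  val('d') - val('j') = 4 - 10 = -6
  B^(n-1-k) = 5^2 mod 509 = 25
  Delta = -6 * 25 mod 509 = 359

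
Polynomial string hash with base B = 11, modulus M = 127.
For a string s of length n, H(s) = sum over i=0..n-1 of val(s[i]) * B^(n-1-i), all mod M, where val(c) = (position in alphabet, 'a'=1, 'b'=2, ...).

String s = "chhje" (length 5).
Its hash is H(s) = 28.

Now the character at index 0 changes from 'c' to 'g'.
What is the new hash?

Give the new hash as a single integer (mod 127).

Answer: 45

Derivation:
val('c') = 3, val('g') = 7
Position k = 0, exponent = n-1-k = 4
B^4 mod M = 11^4 mod 127 = 36
Delta = (7 - 3) * 36 mod 127 = 17
New hash = (28 + 17) mod 127 = 45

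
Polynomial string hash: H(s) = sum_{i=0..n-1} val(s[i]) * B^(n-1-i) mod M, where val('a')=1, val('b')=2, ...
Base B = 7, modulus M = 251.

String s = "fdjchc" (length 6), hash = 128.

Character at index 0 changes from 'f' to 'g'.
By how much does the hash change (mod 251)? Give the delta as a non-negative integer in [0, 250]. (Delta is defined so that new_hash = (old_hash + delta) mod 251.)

Answer: 241

Derivation:
Delta formula: (val(new) - val(old)) * B^(n-1-k) mod M
  val('g') - val('f') = 7 - 6 = 1
  B^(n-1-k) = 7^5 mod 251 = 241
  Delta = 1 * 241 mod 251 = 241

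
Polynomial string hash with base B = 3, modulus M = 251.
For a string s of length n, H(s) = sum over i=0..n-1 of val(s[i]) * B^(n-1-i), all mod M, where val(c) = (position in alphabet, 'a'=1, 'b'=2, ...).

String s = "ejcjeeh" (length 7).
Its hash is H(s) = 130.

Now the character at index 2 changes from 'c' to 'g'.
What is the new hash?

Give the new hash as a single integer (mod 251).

Answer: 203

Derivation:
val('c') = 3, val('g') = 7
Position k = 2, exponent = n-1-k = 4
B^4 mod M = 3^4 mod 251 = 81
Delta = (7 - 3) * 81 mod 251 = 73
New hash = (130 + 73) mod 251 = 203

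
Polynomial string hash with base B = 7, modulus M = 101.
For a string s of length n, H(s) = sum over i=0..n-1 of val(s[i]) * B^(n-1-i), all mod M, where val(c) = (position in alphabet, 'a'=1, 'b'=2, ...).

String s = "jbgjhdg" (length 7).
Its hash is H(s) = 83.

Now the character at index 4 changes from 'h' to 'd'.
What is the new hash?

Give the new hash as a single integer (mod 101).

val('h') = 8, val('d') = 4
Position k = 4, exponent = n-1-k = 2
B^2 mod M = 7^2 mod 101 = 49
Delta = (4 - 8) * 49 mod 101 = 6
New hash = (83 + 6) mod 101 = 89

Answer: 89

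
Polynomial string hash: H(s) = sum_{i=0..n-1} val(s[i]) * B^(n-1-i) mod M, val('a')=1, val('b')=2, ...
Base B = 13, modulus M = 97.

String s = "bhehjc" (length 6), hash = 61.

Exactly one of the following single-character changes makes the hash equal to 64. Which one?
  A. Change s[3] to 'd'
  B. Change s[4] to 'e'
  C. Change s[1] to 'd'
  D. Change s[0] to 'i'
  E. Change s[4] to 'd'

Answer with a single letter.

Answer: A

Derivation:
Option A: s[3]='h'->'d', delta=(4-8)*13^2 mod 97 = 3, hash=61+3 mod 97 = 64 <-- target
Option B: s[4]='j'->'e', delta=(5-10)*13^1 mod 97 = 32, hash=61+32 mod 97 = 93
Option C: s[1]='h'->'d', delta=(4-8)*13^4 mod 97 = 22, hash=61+22 mod 97 = 83
Option D: s[0]='b'->'i', delta=(9-2)*13^5 mod 97 = 33, hash=61+33 mod 97 = 94
Option E: s[4]='j'->'d', delta=(4-10)*13^1 mod 97 = 19, hash=61+19 mod 97 = 80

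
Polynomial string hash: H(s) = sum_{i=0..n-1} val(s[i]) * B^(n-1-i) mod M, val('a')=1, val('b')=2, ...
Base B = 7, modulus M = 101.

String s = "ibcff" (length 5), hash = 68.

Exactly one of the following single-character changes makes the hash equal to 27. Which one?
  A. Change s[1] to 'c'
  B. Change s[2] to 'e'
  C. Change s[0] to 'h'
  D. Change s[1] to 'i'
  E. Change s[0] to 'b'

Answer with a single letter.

Answer: E

Derivation:
Option A: s[1]='b'->'c', delta=(3-2)*7^3 mod 101 = 40, hash=68+40 mod 101 = 7
Option B: s[2]='c'->'e', delta=(5-3)*7^2 mod 101 = 98, hash=68+98 mod 101 = 65
Option C: s[0]='i'->'h', delta=(8-9)*7^4 mod 101 = 23, hash=68+23 mod 101 = 91
Option D: s[1]='b'->'i', delta=(9-2)*7^3 mod 101 = 78, hash=68+78 mod 101 = 45
Option E: s[0]='i'->'b', delta=(2-9)*7^4 mod 101 = 60, hash=68+60 mod 101 = 27 <-- target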